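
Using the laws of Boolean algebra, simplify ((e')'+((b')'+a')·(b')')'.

((e')'+((b')'+a')·(b')')'
= ((e')'+(b')')'   [absorption]
= e'·b'   [De Morgan]

e'·b'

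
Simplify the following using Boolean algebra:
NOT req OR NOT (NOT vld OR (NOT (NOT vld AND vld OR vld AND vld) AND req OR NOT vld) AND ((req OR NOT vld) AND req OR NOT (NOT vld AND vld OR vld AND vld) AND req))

NOT req OR NOT (NOT vld OR (NOT (NOT vld AND vld OR vld AND vld) AND req OR NOT vld) AND ((req OR NOT vld) AND req OR NOT (NOT vld AND vld OR vld AND vld) AND req))
= NOT req OR NOT (NOT vld OR (NOT (NOT vld AND vld OR vld AND vld) AND req OR NOT vld) AND (req OR NOT (NOT vld AND vld OR vld AND vld) AND req))   — absorption
= NOT req OR NOT (NOT vld OR NOT (NOT vld AND vld OR vld AND vld) AND req OR NOT vld AND req)   — distribution
= NOT req OR NOT (NOT vld OR NOT vld AND req OR NOT vld AND req)   — distribution
= NOT req OR NOT (NOT vld OR NOT vld AND req)   — idempotence
= NOT req OR NOT NOT vld   — absorption
= NOT req OR vld   — double negation

NOT req OR vld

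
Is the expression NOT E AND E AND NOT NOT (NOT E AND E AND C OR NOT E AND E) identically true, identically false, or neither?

NOT E AND E AND NOT NOT (NOT E AND E AND C OR NOT E AND E)
= NOT E AND E AND NOT NOT (NOT E AND E)   (absorption)
= NOT E AND E AND NOT E AND E   (double negation)
= NOT E AND E   (idempotence)
= FALSE   (complement)

identically false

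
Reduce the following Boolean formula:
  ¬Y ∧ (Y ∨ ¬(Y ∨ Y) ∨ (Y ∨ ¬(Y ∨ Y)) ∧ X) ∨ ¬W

¬Y ∧ (Y ∨ ¬(Y ∨ Y) ∨ (Y ∨ ¬(Y ∨ Y)) ∧ X) ∨ ¬W
= ¬Y ∧ (Y ∨ ¬(Y ∨ Y)) ∨ ¬W   — absorption
= ¬Y ∧ (Y ∨ ¬Y) ∨ ¬W   — idempotence
= ¬Y ∨ ¬W   — complement / identity

¬Y ∨ ¬W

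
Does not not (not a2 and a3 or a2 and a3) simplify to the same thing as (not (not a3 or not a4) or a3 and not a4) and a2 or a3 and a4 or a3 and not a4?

E1: not not (not a2 and a3 or a2 and a3)
    = not a2 and a3 or a2 and a3   (double negation)
    = a3   (distribution)
E2: (not (not a3 or not a4) or a3 and not a4) and a2 or a3 and a4 or a3 and not a4
    = (a3 and a4 or a3 and not a4) and a2 or a3 and a4 or a3 and not a4   (De Morgan)
    = a3 and a4 or a3 and not a4   (absorption)
    = a3   (distribution)
Both reduce to a3, so they are equivalent.

Yes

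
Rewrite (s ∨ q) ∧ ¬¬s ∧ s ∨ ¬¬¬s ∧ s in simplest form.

(s ∨ q) ∧ ¬¬s ∧ s ∨ ¬¬¬s ∧ s
= (s ∨ q) ∧ s ∧ s ∨ ¬¬¬s ∧ s
= (s ∨ q) ∧ s ∧ s ∨ ¬s ∧ s
= s ∧ s ∨ ¬s ∧ s
= s

s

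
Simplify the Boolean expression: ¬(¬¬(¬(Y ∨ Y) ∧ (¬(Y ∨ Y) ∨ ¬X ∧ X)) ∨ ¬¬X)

Y ∧ ¬X

¬(¬¬(¬(Y ∨ Y) ∧ (¬(Y ∨ Y) ∨ ¬X ∧ X)) ∨ ¬¬X)
= ¬(¬¬(¬(Y ∨ Y) ∧ ¬(Y ∨ Y)) ∨ ¬¬X)   (complement / identity)
= ¬(¬¬¬(Y ∨ Y) ∨ ¬¬X)   (idempotence)
= ¬(¬¬¬Y ∨ ¬¬X)   (idempotence)
= ¬¬Y ∧ ¬X   (De Morgan)
= Y ∧ ¬X   (double negation)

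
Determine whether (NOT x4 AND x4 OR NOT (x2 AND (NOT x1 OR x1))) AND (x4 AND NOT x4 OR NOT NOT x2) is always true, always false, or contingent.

(NOT x4 AND x4 OR NOT (x2 AND (NOT x1 OR x1))) AND (x4 AND NOT x4 OR NOT NOT x2)
= NOT (x2 AND (NOT x1 OR x1)) AND (x4 AND NOT x4 OR NOT NOT x2)   [complement / identity]
= NOT (x2 AND (NOT x1 OR x1)) AND NOT NOT x2   [complement / identity]
= NOT (x2 AND (NOT x1 OR x1)) AND x2   [double negation]
= NOT x2 AND x2   [complement / identity]
= FALSE   [complement]

always false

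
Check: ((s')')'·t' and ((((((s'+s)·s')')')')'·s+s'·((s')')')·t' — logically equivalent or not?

E1: ((s')')'·t'
    = s'·t'   [double negation]
E2: ((((((s'+s)·s')')')')'·s+s'·((s')')')·t'
    = (((((s')')')')'·s+s'·((s')')')·t'   [complement / identity]
    = (((s')')'·s+s'·((s')')')·t'   [double negation]
    = ((s')')'·t'   [distribution]
    = s'·t'   [double negation]
Both reduce to s'·t', so they are equivalent.

Yes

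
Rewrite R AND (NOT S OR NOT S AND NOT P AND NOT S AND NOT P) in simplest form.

R AND NOT S

R AND (NOT S OR NOT S AND NOT P AND NOT S AND NOT P)
= R AND (NOT S OR NOT S AND NOT P)   — idempotence
= R AND NOT S   — absorption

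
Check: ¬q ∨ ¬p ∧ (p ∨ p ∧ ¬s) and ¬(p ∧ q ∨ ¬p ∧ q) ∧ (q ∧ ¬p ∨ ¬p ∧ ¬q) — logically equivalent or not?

E1: ¬q ∨ ¬p ∧ (p ∨ p ∧ ¬s)
    = ¬q ∨ ¬p ∧ p   — absorption
    = ¬q   — complement / identity
E2: ¬(p ∧ q ∨ ¬p ∧ q) ∧ (q ∧ ¬p ∨ ¬p ∧ ¬q)
    = ¬(p ∧ q ∨ ¬p ∧ q) ∧ ¬p   — distribution
    = ¬q ∧ ¬p   — distribution
These differ: at p=1, q=0, s=0, E1 = 1 but E2 = 0.

No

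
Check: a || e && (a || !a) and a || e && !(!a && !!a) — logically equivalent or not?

E1: a || e && (a || !a)
    = a || e   (complement / identity)
E2: a || e && !(!a && !!a)
    = a || e && (a || !a)   (De Morgan)
    = a || e   (complement / identity)
Both reduce to a || e, so they are equivalent.

Yes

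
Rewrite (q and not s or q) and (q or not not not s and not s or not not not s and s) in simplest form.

q

(q and not s or q) and (q or not not not s and not s or not not not s and s)
= (q and not s or q) and (q or not not not s)
= q and (q or not not not s)
= q and (q or not s)
= q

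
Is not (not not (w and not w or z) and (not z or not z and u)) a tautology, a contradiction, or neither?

tautology

not (not not (w and not w or z) and (not z or not z and u))
= not (not not z and (not z or not z and u))
= not (not not z and not z)
= not z or z
= True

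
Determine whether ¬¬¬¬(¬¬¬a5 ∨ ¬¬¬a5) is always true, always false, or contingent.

contingent

¬¬¬¬(¬¬¬a5 ∨ ¬¬¬a5)
= ¬¬¬¬¬¬¬a5
= ¬¬¬¬¬a5
= ¬¬¬a5
= ¬a5
This depends on a5, so it is not a constant.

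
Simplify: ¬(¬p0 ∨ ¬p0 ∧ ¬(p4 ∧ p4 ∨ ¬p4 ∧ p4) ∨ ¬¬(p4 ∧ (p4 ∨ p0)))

¬(¬p0 ∨ ¬p0 ∧ ¬(p4 ∧ p4 ∨ ¬p4 ∧ p4) ∨ ¬¬(p4 ∧ (p4 ∨ p0)))
= ¬(¬p0 ∨ ¬p0 ∧ ¬p4 ∨ ¬¬(p4 ∧ (p4 ∨ p0)))   [distribution]
= ¬(¬p0 ∨ ¬p0 ∧ ¬p4 ∨ ¬¬p4)   [absorption]
= ¬(¬p0 ∨ ¬¬p4)   [absorption]
= p0 ∧ ¬p4   [De Morgan]

p0 ∧ ¬p4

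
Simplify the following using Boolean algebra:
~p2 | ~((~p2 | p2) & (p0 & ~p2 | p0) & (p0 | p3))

~p2 | ~p0

~p2 | ~((~p2 | p2) & (p0 & ~p2 | p0) & (p0 | p3))
= ~p2 | ~((~p2 | p2) & p0 & (p0 | p3))   (absorption)
= ~p2 | ~(p0 & (p0 | p3))   (complement / identity)
= ~p2 | ~p0   (absorption)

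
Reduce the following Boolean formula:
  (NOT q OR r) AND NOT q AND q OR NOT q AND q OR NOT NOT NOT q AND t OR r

NOT q AND t OR r

(NOT q OR r) AND NOT q AND q OR NOT q AND q OR NOT NOT NOT q AND t OR r
= NOT q AND q OR NOT q AND q OR NOT NOT NOT q AND t OR r   (absorption)
= NOT q AND q OR NOT NOT NOT q AND t OR r   (idempotence)
= NOT NOT NOT q AND t OR r   (complement / identity)
= NOT q AND t OR r   (double negation)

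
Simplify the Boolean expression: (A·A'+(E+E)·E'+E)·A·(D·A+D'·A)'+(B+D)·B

(A·A'+(E+E)·E'+E)·A·(D·A+D'·A)'+(B+D)·B
= (A·A'+(E+E)·E'+E)·A·A'+(B+D)·B   — distribution
= (A·A'+E·E'+E)·A·A'+(B+D)·B   — idempotence
= (A·A'+E)·A·A'+(B+D)·B   — complement / identity
= (A·A'+E)·A·A'+B   — absorption
= A·A'+B   — absorption
= B   — complement / identity

B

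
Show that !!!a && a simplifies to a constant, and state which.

false

!!!a && a
= !a && a
= false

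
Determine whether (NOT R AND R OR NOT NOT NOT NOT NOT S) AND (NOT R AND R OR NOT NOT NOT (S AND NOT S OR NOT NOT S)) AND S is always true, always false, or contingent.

always false

(NOT R AND R OR NOT NOT NOT NOT NOT S) AND (NOT R AND R OR NOT NOT NOT (S AND NOT S OR NOT NOT S)) AND S
= (NOT R AND R OR NOT NOT NOT NOT NOT S) AND (NOT R AND R OR NOT NOT NOT NOT NOT S) AND S
= (NOT R AND R OR NOT NOT NOT NOT NOT S) AND S
= NOT NOT NOT NOT NOT S AND S
= NOT NOT NOT S AND S
= NOT S AND S
= FALSE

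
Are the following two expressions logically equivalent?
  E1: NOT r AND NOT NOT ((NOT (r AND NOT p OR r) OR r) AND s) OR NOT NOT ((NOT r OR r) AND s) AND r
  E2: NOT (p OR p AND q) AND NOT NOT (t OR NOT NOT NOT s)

E1: NOT r AND NOT NOT ((NOT (r AND NOT p OR r) OR r) AND s) OR NOT NOT ((NOT r OR r) AND s) AND r
    = NOT r AND NOT NOT ((NOT r OR r) AND s) OR NOT NOT ((NOT r OR r) AND s) AND r   [absorption]
    = NOT NOT ((NOT r OR r) AND s)   [distribution]
    = NOT NOT s   [complement / identity]
    = s   [double negation]
E2: NOT (p OR p AND q) AND NOT NOT (t OR NOT NOT NOT s)
    = NOT (p OR p AND q) AND NOT NOT (t OR NOT s)   [double negation]
    = NOT (p OR p AND q) AND (t OR NOT s)   [double negation]
    = NOT p AND (t OR NOT s)   [absorption]
These differ: at p=0, q=1, r=1, s=0, t=0, E1 = 0 but E2 = 1.

No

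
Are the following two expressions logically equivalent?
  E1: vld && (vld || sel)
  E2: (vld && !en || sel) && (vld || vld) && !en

E1: vld && (vld || sel)
    = vld   [absorption]
E2: (vld && !en || sel) && (vld || vld) && !en
    = (vld && !en || sel) && vld && !en   [idempotence]
    = vld && !en   [absorption]
These differ: at en=1, sel=1, vld=1, E1 = 1 but E2 = 0.

No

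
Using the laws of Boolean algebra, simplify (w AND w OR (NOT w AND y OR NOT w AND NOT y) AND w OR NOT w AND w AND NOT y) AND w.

(w AND w OR (NOT w AND y OR NOT w AND NOT y) AND w OR NOT w AND w AND NOT y) AND w
= (w AND w OR NOT w AND w OR NOT w AND w AND NOT y) AND w   [distribution]
= (w AND w OR NOT w AND w) AND w   [absorption]
= w AND w   [distribution]
= w   [idempotence]

w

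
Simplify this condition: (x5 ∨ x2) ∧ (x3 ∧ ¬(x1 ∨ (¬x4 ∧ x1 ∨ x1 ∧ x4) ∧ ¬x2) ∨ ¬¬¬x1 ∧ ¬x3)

(x5 ∨ x2) ∧ (x3 ∧ ¬(x1 ∨ (¬x4 ∧ x1 ∨ x1 ∧ x4) ∧ ¬x2) ∨ ¬¬¬x1 ∧ ¬x3)
= (x5 ∨ x2) ∧ (x3 ∧ ¬(x1 ∨ x1 ∧ ¬x2) ∨ ¬¬¬x1 ∧ ¬x3)
= (x5 ∨ x2) ∧ (x3 ∧ ¬x1 ∨ ¬¬¬x1 ∧ ¬x3)
= (x5 ∨ x2) ∧ (x3 ∧ ¬x1 ∨ ¬x1 ∧ ¬x3)
= (x5 ∨ x2) ∧ ¬x1

(x5 ∨ x2) ∧ ¬x1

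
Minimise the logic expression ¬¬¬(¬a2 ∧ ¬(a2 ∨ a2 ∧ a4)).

a2

¬¬¬(¬a2 ∧ ¬(a2 ∨ a2 ∧ a4))
= ¬¬¬(¬a2 ∧ ¬a2)   — absorption
= ¬¬(a2 ∨ a2)   — De Morgan
= a2 ∨ a2   — double negation
= a2   — idempotence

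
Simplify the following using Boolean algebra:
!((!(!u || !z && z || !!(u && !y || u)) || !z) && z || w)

!((!(!u || !z && z || !!(u && !y || u)) || !z) && z || w)
= !((!(!u || !!(u && !y || u)) || !z) && z || w)   — complement / identity
= !((!(!u || !!u) || !z) && z || w)   — absorption
= !((u && !u || !z) && z || w)   — De Morgan
= !(!z && z || w)   — complement / identity
= !w   — complement / identity

!w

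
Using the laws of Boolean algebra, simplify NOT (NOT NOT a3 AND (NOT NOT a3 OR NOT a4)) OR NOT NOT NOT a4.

NOT (NOT NOT a3 AND (NOT NOT a3 OR NOT a4)) OR NOT NOT NOT a4
= NOT NOT NOT a3 OR NOT NOT NOT a4
= NOT a3 OR NOT NOT NOT a4
= NOT a3 OR NOT a4

NOT a3 OR NOT a4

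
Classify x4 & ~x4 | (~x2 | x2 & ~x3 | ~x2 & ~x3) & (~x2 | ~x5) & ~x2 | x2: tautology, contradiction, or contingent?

tautology

x4 & ~x4 | (~x2 | x2 & ~x3 | ~x2 & ~x3) & (~x2 | ~x5) & ~x2 | x2
= x4 & ~x4 | (~x2 | x2 & ~x3 | ~x2 & ~x3) & ~x2 | x2   — absorption
= x4 & ~x4 | (~x2 | ~x3) & ~x2 | x2   — distribution
= (~x2 | ~x3) & ~x2 | x2   — complement / identity
= ~x2 | x2   — absorption
= 1   — complement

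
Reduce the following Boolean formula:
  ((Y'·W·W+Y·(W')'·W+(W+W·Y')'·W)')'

((Y'·W·W+Y·(W')'·W+(W+W·Y')'·W)')'
= Y'·W·W+Y·(W')'·W+(W+W·Y')'·W   — double negation
= Y'·W·W+Y·W·W+(W+W·Y')'·W   — double negation
= Y'·W·W+Y·W·W+W'·W   — absorption
= W·W+W'·W   — distribution
= W   — distribution

W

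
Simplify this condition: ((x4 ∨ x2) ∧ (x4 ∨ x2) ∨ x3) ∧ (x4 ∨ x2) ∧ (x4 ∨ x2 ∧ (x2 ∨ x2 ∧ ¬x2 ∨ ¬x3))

((x4 ∨ x2) ∧ (x4 ∨ x2) ∨ x3) ∧ (x4 ∨ x2) ∧ (x4 ∨ x2 ∧ (x2 ∨ x2 ∧ ¬x2 ∨ ¬x3))
= ((x4 ∨ x2) ∧ (x4 ∨ x2) ∨ x3) ∧ (x4 ∨ x2) ∧ (x4 ∨ x2 ∧ (x2 ∨ ¬x3))
= ((x4 ∨ x2) ∧ (x4 ∨ x2) ∨ x3) ∧ (x4 ∨ x2) ∧ (x4 ∨ x2)
= (x4 ∨ x2) ∧ (x4 ∨ x2)
= x4 ∨ x2

x4 ∨ x2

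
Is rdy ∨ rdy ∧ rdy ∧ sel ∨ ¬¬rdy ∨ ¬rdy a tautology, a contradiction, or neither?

rdy ∨ rdy ∧ rdy ∧ sel ∨ ¬¬rdy ∨ ¬rdy
= rdy ∨ rdy ∧ sel ∨ ¬¬rdy ∨ ¬rdy
= rdy ∨ ¬¬rdy ∨ ¬rdy
= rdy ∨ rdy ∨ ¬rdy
= rdy ∨ ¬rdy
= True

tautology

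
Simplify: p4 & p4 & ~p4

p4 & p4 & ~p4
= p4 & ~p4   — idempotence
= 0   — complement

0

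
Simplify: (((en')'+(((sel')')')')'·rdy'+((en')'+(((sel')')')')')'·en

(((en')'+(((sel')')')')'·rdy'+((en')'+(((sel')')')')')'·en
= (((en')'+(((sel')')')')')'·en   [absorption]
= (((en')'+(sel')')')'·en   [double negation]
= (en'·sel')'·en   [De Morgan]
= (en+sel)·en   [De Morgan]
= en   [absorption]

en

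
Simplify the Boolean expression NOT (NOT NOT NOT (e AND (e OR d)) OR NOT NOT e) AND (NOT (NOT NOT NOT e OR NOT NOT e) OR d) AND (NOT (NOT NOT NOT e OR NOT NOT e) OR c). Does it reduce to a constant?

NOT (NOT NOT NOT (e AND (e OR d)) OR NOT NOT e) AND (NOT (NOT NOT NOT e OR NOT NOT e) OR d) AND (NOT (NOT NOT NOT e OR NOT NOT e) OR c)
= NOT (NOT NOT NOT e OR NOT NOT e) AND (NOT (NOT NOT NOT e OR NOT NOT e) OR d) AND (NOT (NOT NOT NOT e OR NOT NOT e) OR c)   (absorption)
= NOT (NOT NOT NOT e OR NOT NOT e) AND (NOT (NOT NOT NOT e OR NOT NOT e) OR c)   (absorption)
= NOT (NOT NOT NOT e OR NOT NOT e)   (absorption)
= NOT (NOT e OR NOT NOT e)   (double negation)
= e AND NOT e   (De Morgan)
= FALSE   (complement)

FALSE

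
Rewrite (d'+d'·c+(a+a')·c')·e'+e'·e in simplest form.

(d'+c')·e'

(d'+d'·c+(a+a')·c')·e'+e'·e
= (d'+d'·c+(a+a')·c')·e'
= (d'+(a+a')·c')·e'
= (d'+c')·e'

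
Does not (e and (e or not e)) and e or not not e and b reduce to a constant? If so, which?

no

not (e and (e or not e)) and e or not not e and b
= not e and e or not not e and b   (complement / identity)
= not not e and b   (complement / identity)
= e and b   (double negation)
This depends on b, e, so it is not a constant.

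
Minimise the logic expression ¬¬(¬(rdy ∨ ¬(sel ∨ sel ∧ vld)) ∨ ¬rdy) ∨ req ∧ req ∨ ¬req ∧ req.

¬rdy ∨ req

¬¬(¬(rdy ∨ ¬(sel ∨ sel ∧ vld)) ∨ ¬rdy) ∨ req ∧ req ∨ ¬req ∧ req
= ¬¬(¬(rdy ∨ ¬sel) ∨ ¬rdy) ∨ req ∧ req ∨ ¬req ∧ req
= ¬¬(¬(rdy ∨ ¬sel) ∨ ¬rdy) ∨ req
= ¬((rdy ∨ ¬sel) ∧ rdy) ∨ req
= ¬rdy ∨ req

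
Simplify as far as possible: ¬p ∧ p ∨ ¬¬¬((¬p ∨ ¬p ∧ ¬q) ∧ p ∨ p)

¬p

¬p ∧ p ∨ ¬¬¬((¬p ∨ ¬p ∧ ¬q) ∧ p ∨ p)
= ¬¬¬((¬p ∨ ¬p ∧ ¬q) ∧ p ∨ p)
= ¬¬¬(¬p ∧ p ∨ p)
= ¬¬¬p
= ¬p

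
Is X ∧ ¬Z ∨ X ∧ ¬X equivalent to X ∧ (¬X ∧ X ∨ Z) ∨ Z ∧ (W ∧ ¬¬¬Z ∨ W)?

No

E1: X ∧ ¬Z ∨ X ∧ ¬X
    = X ∧ ¬Z   [complement / identity]
E2: X ∧ (¬X ∧ X ∨ Z) ∨ Z ∧ (W ∧ ¬¬¬Z ∨ W)
    = X ∧ Z ∨ Z ∧ (W ∧ ¬¬¬Z ∨ W)   [complement / identity]
    = X ∧ Z ∨ Z ∧ (W ∧ ¬Z ∨ W)   [double negation]
    = X ∧ Z ∨ Z ∧ W   [absorption]
    = Z ∧ (X ∨ W)   [distribution]
These differ: at W=1, X=1, Z=0, E1 = 1 but E2 = 0.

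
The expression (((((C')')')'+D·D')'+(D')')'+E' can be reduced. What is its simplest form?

C·D'+E'

(((((C')')')'+D·D')'+(D')')'+E'
= ((((C')')')'+D·D')·D'+E'   (De Morgan)
= (((C')')')'·D'+E'   (complement / identity)
= (C')'·D'+E'   (double negation)
= C·D'+E'   (double negation)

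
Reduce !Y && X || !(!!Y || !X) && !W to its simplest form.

!Y && X || !(!!Y || !X) && !W
= !Y && X || !Y && X && !W   — De Morgan
= !Y && X   — absorption

!Y && X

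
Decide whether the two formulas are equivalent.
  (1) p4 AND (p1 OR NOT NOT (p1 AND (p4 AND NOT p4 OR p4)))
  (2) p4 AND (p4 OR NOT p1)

No

E1: p4 AND (p1 OR NOT NOT (p1 AND (p4 AND NOT p4 OR p4)))
    = p4 AND (p1 OR NOT NOT (p1 AND p4))   (complement / identity)
    = p4 AND (p1 OR p1 AND p4)   (double negation)
    = p4 AND p1   (absorption)
E2: p4 AND (p4 OR NOT p1)
    = p4   (absorption)
These differ: at p1=0, p4=1, E1 = 0 but E2 = 1.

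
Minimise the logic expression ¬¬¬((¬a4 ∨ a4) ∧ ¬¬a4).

¬¬¬((¬a4 ∨ a4) ∧ ¬¬a4)
= ¬¬¬¬¬a4
= ¬¬¬a4
= ¬a4

¬a4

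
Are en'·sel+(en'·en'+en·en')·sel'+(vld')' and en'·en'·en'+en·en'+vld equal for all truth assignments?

E1: en'·sel+(en'·en'+en·en')·sel'+(vld')'
    = en'·sel+en'·sel'+(vld')'   — distribution
    = en'·sel+en'·sel'+vld   — double negation
    = en'+vld   — distribution
E2: en'·en'·en'+en·en'+vld
    = en'·en'+en·en'+vld   — idempotence
    = en'+vld   — distribution
Both reduce to en'+vld, so they are equivalent.

Yes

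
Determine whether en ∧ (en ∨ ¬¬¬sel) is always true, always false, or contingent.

contingent

en ∧ (en ∨ ¬¬¬sel)
= en ∧ (en ∨ ¬sel)   — double negation
= en   — absorption
This depends on en, so it is not a constant.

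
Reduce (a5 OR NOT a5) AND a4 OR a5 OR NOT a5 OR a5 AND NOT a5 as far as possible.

(a5 OR NOT a5) AND a4 OR a5 OR NOT a5 OR a5 AND NOT a5
= (a5 OR NOT a5) AND a4 OR a5 OR NOT a5   [complement / identity]
= a5 OR NOT a5   [absorption]
= TRUE   [complement]

TRUE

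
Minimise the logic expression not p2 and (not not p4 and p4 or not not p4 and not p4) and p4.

not p2 and p4

not p2 and (not not p4 and p4 or not not p4 and not p4) and p4
= not p2 and not not p4 and p4   (distribution)
= not p2 and p4 and p4   (double negation)
= not p2 and p4   (idempotence)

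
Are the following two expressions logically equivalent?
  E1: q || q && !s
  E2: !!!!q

Yes

E1: q || q && !s
    = q   (absorption)
E2: !!!!q
    = !!q   (double negation)
    = q   (double negation)
Both reduce to q, so they are equivalent.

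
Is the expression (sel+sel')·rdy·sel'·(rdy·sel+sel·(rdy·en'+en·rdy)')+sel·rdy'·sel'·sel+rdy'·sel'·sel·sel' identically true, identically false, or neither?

identically false

(sel+sel')·rdy·sel'·(rdy·sel+sel·(rdy·en'+en·rdy)')+sel·rdy'·sel'·sel+rdy'·sel'·sel·sel'
= (sel+sel')·rdy·sel'·(rdy·sel+sel·(rdy·en'+en·rdy)')+rdy'·sel'·sel
= (sel+sel')·rdy·sel'·(rdy·sel+sel·rdy')+rdy'·sel'·sel
= rdy·sel'·(rdy·sel+sel·rdy')+rdy'·sel'·sel
= rdy·sel'·sel+rdy'·sel'·sel
= sel'·sel
= 0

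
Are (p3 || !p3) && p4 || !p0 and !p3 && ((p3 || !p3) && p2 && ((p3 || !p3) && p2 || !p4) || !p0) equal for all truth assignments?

E1: (p3 || !p3) && p4 || !p0
    = p4 || !p0   (complement / identity)
E2: !p3 && ((p3 || !p3) && p2 && ((p3 || !p3) && p2 || !p4) || !p0)
    = !p3 && ((p3 || !p3) && p2 || !p0)   (absorption)
    = !p3 && (p2 || !p0)   (complement / identity)
These differ: at p0=0, p2=0, p3=1, p4=0, E1 = 1 but E2 = 0.

No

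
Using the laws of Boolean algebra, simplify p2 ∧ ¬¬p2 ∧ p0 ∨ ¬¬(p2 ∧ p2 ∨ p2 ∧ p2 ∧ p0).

p2 ∧ ¬¬p2 ∧ p0 ∨ ¬¬(p2 ∧ p2 ∨ p2 ∧ p2 ∧ p0)
= p2 ∧ ¬¬p2 ∧ p0 ∨ ¬¬(p2 ∧ p2)   — absorption
= p2 ∧ p2 ∧ p0 ∨ ¬¬(p2 ∧ p2)   — double negation
= p2 ∧ p2 ∧ p0 ∨ p2 ∧ p2   — double negation
= p2 ∧ p2   — absorption
= p2   — idempotence

p2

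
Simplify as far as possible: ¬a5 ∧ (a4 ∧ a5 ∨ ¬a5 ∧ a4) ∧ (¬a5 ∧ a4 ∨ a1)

¬a5 ∧ (a4 ∧ a5 ∨ ¬a5 ∧ a4) ∧ (¬a5 ∧ a4 ∨ a1)
= ¬a5 ∧ a4 ∧ (¬a5 ∧ a4 ∨ a1)
= ¬a5 ∧ a4

¬a5 ∧ a4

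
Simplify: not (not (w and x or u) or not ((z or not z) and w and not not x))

not (not (w and x or u) or not ((z or not z) and w and not not x))
= not (not (w and x or u) or not (w and not not x))   (complement / identity)
= (w and x or u) and w and not not x   (De Morgan)
= (w and x or u) and w and x   (double negation)
= w and x   (absorption)

w and x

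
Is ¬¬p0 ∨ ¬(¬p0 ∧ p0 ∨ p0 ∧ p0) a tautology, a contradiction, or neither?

¬¬p0 ∨ ¬(¬p0 ∧ p0 ∨ p0 ∧ p0)
= ¬¬p0 ∨ ¬p0
= p0 ∨ ¬p0
= True

tautology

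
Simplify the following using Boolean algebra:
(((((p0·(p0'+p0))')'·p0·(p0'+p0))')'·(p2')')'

(((((p0·(p0'+p0))')'·p0·(p0'+p0))')'·(p2')')'
= (((p0·(p0'+p0)·p0·(p0'+p0))')'·(p2')')'
= (((p0·(p0'+p0))')'·(p2')')'
= (p0·(p0'+p0))'+p2'
= p0'+p2'

p0'+p2'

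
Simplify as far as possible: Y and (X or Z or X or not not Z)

Y and (X or Z or X or not not Z)
= Y and (X or Z or X or Z)   — double negation
= Y and (X or Z)   — idempotence

Y and (X or Z)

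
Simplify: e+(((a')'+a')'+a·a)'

e+(((a')'+a')'+a·a)'
= e+(a'·a+a·a)'   (De Morgan)
= e+a'   (distribution)

e+a'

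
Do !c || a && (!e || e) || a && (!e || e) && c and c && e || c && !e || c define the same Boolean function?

No

E1: !c || a && (!e || e) || a && (!e || e) && c
    = !c || a && (!e || e)   [absorption]
    = !c || a   [complement / identity]
E2: c && e || c && !e || c
    = c || c   [distribution]
    = c   [idempotence]
These differ: at a=1, c=0, e=0, E1 = 1 but E2 = 0.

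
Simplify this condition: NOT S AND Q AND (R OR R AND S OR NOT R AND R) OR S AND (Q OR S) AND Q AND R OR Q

Q

NOT S AND Q AND (R OR R AND S OR NOT R AND R) OR S AND (Q OR S) AND Q AND R OR Q
= NOT S AND Q AND (R OR NOT R AND R) OR S AND (Q OR S) AND Q AND R OR Q   [absorption]
= NOT S AND Q AND R OR S AND (Q OR S) AND Q AND R OR Q   [complement / identity]
= NOT S AND Q AND R OR S AND Q AND R OR Q   [absorption]
= Q AND R OR Q   [distribution]
= Q   [absorption]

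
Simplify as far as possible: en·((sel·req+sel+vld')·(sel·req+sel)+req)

en·((sel·req+sel+vld')·(sel·req+sel)+req)
= en·(sel·req+sel+req)
= en·(sel+req)

en·(sel+req)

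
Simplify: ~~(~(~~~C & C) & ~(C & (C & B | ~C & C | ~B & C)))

~~(~(~~~C & C) & ~(C & (C & B | ~C & C | ~B & C)))
= ~~(~(~C & C) & ~(C & (C & B | ~C & C | ~B & C)))   (double negation)
= ~~(~(~C & C) & ~(C & (C & B | ~B & C)))   (complement / identity)
= ~(~C & C | C & (C & B | ~B & C))   (De Morgan)
= ~(~C & C | C & C)   (distribution)
= ~C   (distribution)

~C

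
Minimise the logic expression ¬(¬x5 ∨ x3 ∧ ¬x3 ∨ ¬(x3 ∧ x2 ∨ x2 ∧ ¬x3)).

x5 ∧ x2

¬(¬x5 ∨ x3 ∧ ¬x3 ∨ ¬(x3 ∧ x2 ∨ x2 ∧ ¬x3))
= ¬(¬x5 ∨ ¬(x3 ∧ x2 ∨ x2 ∧ ¬x3))   (complement / identity)
= ¬(¬x5 ∨ ¬x2)   (distribution)
= x5 ∧ x2   (De Morgan)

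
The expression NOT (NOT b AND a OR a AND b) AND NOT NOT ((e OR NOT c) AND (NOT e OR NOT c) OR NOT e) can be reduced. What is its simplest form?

NOT a AND (NOT c OR NOT e)

NOT (NOT b AND a OR a AND b) AND NOT NOT ((e OR NOT c) AND (NOT e OR NOT c) OR NOT e)
= NOT a AND NOT NOT ((e OR NOT c) AND (NOT e OR NOT c) OR NOT e)   [distribution]
= NOT a AND NOT NOT (NOT c OR e AND NOT e OR NOT e)   [distribution]
= NOT a AND NOT NOT (NOT c OR NOT e)   [complement / identity]
= NOT a AND (NOT c OR NOT e)   [double negation]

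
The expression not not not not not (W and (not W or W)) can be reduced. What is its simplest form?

not not not not not (W and (not W or W))
= not not not (W and (not W or W))   (double negation)
= not not not W   (complement / identity)
= not W   (double negation)

not W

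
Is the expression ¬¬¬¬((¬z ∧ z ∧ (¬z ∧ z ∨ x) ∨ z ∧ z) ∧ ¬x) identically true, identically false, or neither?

neither

¬¬¬¬((¬z ∧ z ∧ (¬z ∧ z ∨ x) ∨ z ∧ z) ∧ ¬x)
= ¬¬¬¬((¬z ∧ z ∨ z ∧ z) ∧ ¬x)   — absorption
= ¬¬((¬z ∧ z ∨ z ∧ z) ∧ ¬x)   — double negation
= (¬z ∧ z ∨ z ∧ z) ∧ ¬x   — double negation
= z ∧ ¬x   — distribution
This depends on x, z, so it is not a constant.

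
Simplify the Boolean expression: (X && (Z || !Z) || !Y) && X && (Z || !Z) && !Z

(X && (Z || !Z) || !Y) && X && (Z || !Z) && !Z
= X && (Z || !Z) && !Z
= X && !Z

X && !Z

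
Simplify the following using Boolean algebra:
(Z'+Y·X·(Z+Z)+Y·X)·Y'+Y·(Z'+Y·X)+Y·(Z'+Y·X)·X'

(Z'+Y·X·(Z+Z)+Y·X)·Y'+Y·(Z'+Y·X)+Y·(Z'+Y·X)·X'
= (Z'+Y·X·(Z+Z)+Y·X)·Y'+Y·(Z'+Y·X)   (absorption)
= (Z'+Y·X·Z+Y·X)·Y'+Y·(Z'+Y·X)   (idempotence)
= (Z'+Y·X)·Y'+Y·(Z'+Y·X)   (absorption)
= Z'+Y·X   (distribution)

Z'+Y·X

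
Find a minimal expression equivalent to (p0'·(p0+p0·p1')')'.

p0

(p0'·(p0+p0·p1')')'
= (p0'·p0')'   [absorption]
= (p0')'   [idempotence]
= p0   [double negation]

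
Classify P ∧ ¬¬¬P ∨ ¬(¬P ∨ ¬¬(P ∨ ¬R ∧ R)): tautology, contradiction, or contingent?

P ∧ ¬¬¬P ∨ ¬(¬P ∨ ¬¬(P ∨ ¬R ∧ R))
= P ∧ ¬¬¬P ∨ P ∧ ¬(P ∨ ¬R ∧ R)
= P ∧ ¬¬¬P ∨ P ∧ ¬P
= P ∧ ¬P ∨ P ∧ ¬P
= P ∧ ¬P
= False

contradiction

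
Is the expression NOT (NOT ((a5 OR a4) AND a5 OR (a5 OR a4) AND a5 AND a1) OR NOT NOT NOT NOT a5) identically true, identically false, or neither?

identically false

NOT (NOT ((a5 OR a4) AND a5 OR (a5 OR a4) AND a5 AND a1) OR NOT NOT NOT NOT a5)
= NOT (NOT ((a5 OR a4) AND a5) OR NOT NOT NOT NOT a5)   — absorption
= NOT (NOT a5 OR NOT NOT NOT NOT a5)   — absorption
= NOT (NOT a5 OR NOT NOT a5)   — double negation
= a5 AND NOT a5   — De Morgan
= FALSE   — complement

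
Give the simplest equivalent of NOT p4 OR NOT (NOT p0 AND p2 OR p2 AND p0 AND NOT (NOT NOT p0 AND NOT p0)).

NOT p4 OR NOT p2

NOT p4 OR NOT (NOT p0 AND p2 OR p2 AND p0 AND NOT (NOT NOT p0 AND NOT p0))
= NOT p4 OR NOT (NOT p0 AND p2 OR p2 AND p0 AND (NOT p0 OR p0))
= NOT p4 OR NOT (NOT p0 AND p2 OR p2 AND p0)
= NOT p4 OR NOT p2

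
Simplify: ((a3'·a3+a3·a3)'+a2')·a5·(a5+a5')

(a3'+a2')·a5

((a3'·a3+a3·a3)'+a2')·a5·(a5+a5')
= (a3'+a2')·a5·(a5+a5')   [distribution]
= (a3'+a2')·a5   [complement / identity]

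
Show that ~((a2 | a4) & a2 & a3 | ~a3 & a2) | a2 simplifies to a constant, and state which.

~((a2 | a4) & a2 & a3 | ~a3 & a2) | a2
= ~(a2 & a3 | ~a3 & a2) | a2   (absorption)
= ~a2 | a2   (distribution)
= 1   (complement)

1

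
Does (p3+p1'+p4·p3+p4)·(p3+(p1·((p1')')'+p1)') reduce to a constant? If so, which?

no

(p3+p1'+p4·p3+p4)·(p3+(p1·((p1')')'+p1)')
= (p3+p1'+p4·p3+p4)·(p3+(p1·p1'+p1)')
= (p3+p1'+p4·p3+p4)·(p3+p1')
= (p3+p1'+p4)·(p3+p1')
= p3+p1'
This depends on p1, p3, so it is not a constant.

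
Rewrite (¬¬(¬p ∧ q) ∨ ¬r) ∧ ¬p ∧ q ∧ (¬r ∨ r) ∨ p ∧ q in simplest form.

(¬¬(¬p ∧ q) ∨ ¬r) ∧ ¬p ∧ q ∧ (¬r ∨ r) ∨ p ∧ q
= (¬p ∧ q ∨ ¬r) ∧ ¬p ∧ q ∧ (¬r ∨ r) ∨ p ∧ q   — double negation
= (¬p ∧ q ∨ ¬r) ∧ ¬p ∧ q ∨ p ∧ q   — complement / identity
= ¬p ∧ q ∨ p ∧ q   — absorption
= q   — distribution

q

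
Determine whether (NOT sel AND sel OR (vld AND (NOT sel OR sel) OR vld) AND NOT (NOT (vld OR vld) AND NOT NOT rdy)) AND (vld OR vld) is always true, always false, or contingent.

contingent

(NOT sel AND sel OR (vld AND (NOT sel OR sel) OR vld) AND NOT (NOT (vld OR vld) AND NOT NOT rdy)) AND (vld OR vld)
= (NOT sel AND sel OR (vld AND (NOT sel OR sel) OR vld) AND (vld OR vld OR NOT rdy)) AND (vld OR vld)
= (vld AND (NOT sel OR sel) OR vld) AND (vld OR vld OR NOT rdy) AND (vld OR vld)
= (vld OR vld) AND (vld OR vld OR NOT rdy) AND (vld OR vld)
= (vld OR vld) AND (vld OR vld)
= vld OR vld
= vld
This depends on vld, so it is not a constant.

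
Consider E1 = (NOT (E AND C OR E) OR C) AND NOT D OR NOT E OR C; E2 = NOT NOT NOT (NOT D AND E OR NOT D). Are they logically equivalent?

E1: (NOT (E AND C OR E) OR C) AND NOT D OR NOT E OR C
    = (NOT E OR C) AND NOT D OR NOT E OR C   (absorption)
    = NOT E OR C   (absorption)
E2: NOT NOT NOT (NOT D AND E OR NOT D)
    = NOT NOT NOT NOT D   (absorption)
    = NOT NOT D   (double negation)
    = D   (double negation)
These differ: at C=0, D=0, E=0, E1 = 1 but E2 = 0.

No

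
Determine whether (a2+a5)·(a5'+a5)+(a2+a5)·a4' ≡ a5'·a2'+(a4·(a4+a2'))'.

E1: (a2+a5)·(a5'+a5)+(a2+a5)·a4'
    = a2+a5+(a2+a5)·a4'   (complement / identity)
    = a2+a5   (absorption)
E2: a5'·a2'+(a4·(a4+a2'))'
    = a5'·a2'+a4'   (absorption)
These differ: at a2=0, a4=1, a5=1, E1 = 1 but E2 = 0.

No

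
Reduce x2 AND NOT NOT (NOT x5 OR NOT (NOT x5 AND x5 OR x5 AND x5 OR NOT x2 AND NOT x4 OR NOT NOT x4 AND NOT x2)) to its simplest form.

x2 AND NOT NOT (NOT x5 OR NOT (NOT x5 AND x5 OR x5 AND x5 OR NOT x2 AND NOT x4 OR NOT NOT x4 AND NOT x2))
= x2 AND NOT (x5 AND (NOT x5 AND x5 OR x5 AND x5 OR NOT x2 AND NOT x4 OR NOT NOT x4 AND NOT x2))   — De Morgan
= x2 AND NOT (x5 AND (NOT x5 AND x5 OR x5 AND x5 OR NOT x2 AND NOT x4 OR x4 AND NOT x2))   — double negation
= x2 AND NOT (x5 AND (NOT x5 AND x5 OR x5 AND x5 OR NOT x2))   — distribution
= x2 AND NOT (x5 AND (x5 OR NOT x2))   — distribution
= x2 AND NOT x5   — absorption

x2 AND NOT x5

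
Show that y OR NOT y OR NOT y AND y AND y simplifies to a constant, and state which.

y OR NOT y OR NOT y AND y AND y
= y OR NOT y OR NOT y AND y   [idempotence]
= y OR NOT y   [complement / identity]
= TRUE   [complement]

TRUE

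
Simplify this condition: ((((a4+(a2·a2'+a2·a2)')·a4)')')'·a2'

a4'·a2'

((((a4+(a2·a2'+a2·a2)')·a4)')')'·a2'
= ((((a4+a2')·a4)')')'·a2'   — distribution
= ((a4+a2')·a4)'·a2'   — double negation
= a4'·a2'   — absorption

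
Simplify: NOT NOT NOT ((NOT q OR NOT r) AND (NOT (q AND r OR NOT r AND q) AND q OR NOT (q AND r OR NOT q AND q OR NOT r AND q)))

q

NOT NOT NOT ((NOT q OR NOT r) AND (NOT (q AND r OR NOT r AND q) AND q OR NOT (q AND r OR NOT q AND q OR NOT r AND q)))
= NOT NOT NOT ((NOT q OR NOT r) AND (NOT (q AND r OR NOT r AND q) AND q OR NOT (q AND r OR NOT r AND q)))   (complement / identity)
= NOT NOT NOT ((NOT q OR NOT r) AND NOT (q AND r OR NOT r AND q))   (absorption)
= NOT ((NOT q OR NOT r) AND NOT (q AND r OR NOT r AND q))   (double negation)
= NOT ((NOT q OR NOT r) AND NOT q)   (distribution)
= NOT NOT q   (absorption)
= q   (double negation)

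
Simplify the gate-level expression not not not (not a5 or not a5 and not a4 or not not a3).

a5 and not a3

not not not (not a5 or not a5 and not a4 or not not a3)
= not (not a5 or not a5 and not a4 or not not a3)   (double negation)
= not (not a5 or not not a3)   (absorption)
= a5 and not a3   (De Morgan)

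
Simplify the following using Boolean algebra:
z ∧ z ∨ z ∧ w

z

z ∧ z ∨ z ∧ w
= z ∧ (z ∨ w)
= z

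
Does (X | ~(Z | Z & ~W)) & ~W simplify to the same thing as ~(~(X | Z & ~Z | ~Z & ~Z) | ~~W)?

E1: (X | ~(Z | Z & ~W)) & ~W
    = (X | ~Z) & ~W   — absorption
E2: ~(~(X | Z & ~Z | ~Z & ~Z) | ~~W)
    = (X | Z & ~Z | ~Z & ~Z) & ~W   — De Morgan
    = (X | ~Z) & ~W   — distribution
Both reduce to (X | ~Z) & ~W, so they are equivalent.

Yes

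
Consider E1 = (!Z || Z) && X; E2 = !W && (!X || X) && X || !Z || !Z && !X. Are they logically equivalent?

E1: (!Z || Z) && X
    = X   — complement / identity
E2: !W && (!X || X) && X || !Z || !Z && !X
    = !W && X || !Z || !Z && !X   — complement / identity
    = !W && X || !Z   — absorption
These differ: at W=0, X=0, Z=0, E1 = 0 but E2 = 1.

No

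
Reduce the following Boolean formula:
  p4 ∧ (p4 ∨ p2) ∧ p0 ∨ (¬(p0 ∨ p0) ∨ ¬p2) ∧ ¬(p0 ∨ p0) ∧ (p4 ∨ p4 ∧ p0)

p4

p4 ∧ (p4 ∨ p2) ∧ p0 ∨ (¬(p0 ∨ p0) ∨ ¬p2) ∧ ¬(p0 ∨ p0) ∧ (p4 ∨ p4 ∧ p0)
= p4 ∧ p0 ∨ (¬(p0 ∨ p0) ∨ ¬p2) ∧ ¬(p0 ∨ p0) ∧ (p4 ∨ p4 ∧ p0)
= p4 ∧ p0 ∨ ¬(p0 ∨ p0) ∧ (p4 ∨ p4 ∧ p0)
= p4 ∧ p0 ∨ ¬(p0 ∨ p0) ∧ p4
= p4 ∧ p0 ∨ ¬p0 ∧ p4
= p4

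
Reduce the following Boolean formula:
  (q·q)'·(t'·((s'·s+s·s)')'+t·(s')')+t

q'·s+t

(q·q)'·(t'·((s'·s+s·s)')'+t·(s')')+t
= (q·q)'·(t'·(s')'+t·(s')')+t   [distribution]
= (q·q)'·(s')'+t   [distribution]
= q'·(s')'+t   [idempotence]
= q'·s+t   [double negation]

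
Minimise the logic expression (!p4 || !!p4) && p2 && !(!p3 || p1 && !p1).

p2 && p3

(!p4 || !!p4) && p2 && !(!p3 || p1 && !p1)
= (!p4 || p4) && p2 && !(!p3 || p1 && !p1)
= p2 && !(!p3 || p1 && !p1)
= p2 && !!p3
= p2 && p3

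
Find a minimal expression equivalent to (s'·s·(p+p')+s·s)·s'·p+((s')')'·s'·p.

s'·p

(s'·s·(p+p')+s·s)·s'·p+((s')')'·s'·p
= (s'·s·(p+p')+s·s)·s'·p+s'·s'·p   — double negation
= (s'·s+s·s)·s'·p+s'·s'·p   — complement / identity
= s·s'·p+s'·s'·p   — distribution
= s'·p   — distribution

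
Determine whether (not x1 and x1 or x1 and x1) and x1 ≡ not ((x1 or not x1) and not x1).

E1: (not x1 and x1 or x1 and x1) and x1
    = x1 and x1
    = x1
E2: not ((x1 or not x1) and not x1)
    = not not x1
    = x1
Both reduce to x1, so they are equivalent.

Yes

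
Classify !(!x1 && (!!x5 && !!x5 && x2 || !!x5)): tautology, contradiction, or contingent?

!(!x1 && (!!x5 && !!x5 && x2 || !!x5))
= !(!x1 && (!!x5 && x2 || !!x5))   [idempotence]
= !(!x1 && !!x5)   [absorption]
= x1 || !x5   [De Morgan]
This depends on x1, x5, so it is not a constant.

contingent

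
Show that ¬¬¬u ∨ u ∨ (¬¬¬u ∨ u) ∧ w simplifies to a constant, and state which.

True

¬¬¬u ∨ u ∨ (¬¬¬u ∨ u) ∧ w
= ¬¬¬u ∨ u   [absorption]
= ¬u ∨ u   [double negation]
= True   [complement]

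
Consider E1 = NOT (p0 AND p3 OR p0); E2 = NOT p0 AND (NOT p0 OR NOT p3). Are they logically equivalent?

Yes

E1: NOT (p0 AND p3 OR p0)
    = NOT p0   (absorption)
E2: NOT p0 AND (NOT p0 OR NOT p3)
    = NOT p0   (absorption)
Both reduce to NOT p0, so they are equivalent.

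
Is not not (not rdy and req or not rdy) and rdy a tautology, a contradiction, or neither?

contradiction

not not (not rdy and req or not rdy) and rdy
= not not not rdy and rdy   (absorption)
= not rdy and rdy   (double negation)
= False   (complement)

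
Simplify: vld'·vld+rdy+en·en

vld'·vld+rdy+en·en
= rdy+en·en   [complement / identity]
= rdy+en   [idempotence]

rdy+en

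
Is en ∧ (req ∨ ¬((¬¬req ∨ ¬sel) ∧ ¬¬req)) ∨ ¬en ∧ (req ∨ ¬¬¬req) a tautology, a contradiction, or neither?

en ∧ (req ∨ ¬((¬¬req ∨ ¬sel) ∧ ¬¬req)) ∨ ¬en ∧ (req ∨ ¬¬¬req)
= en ∧ (req ∨ ¬¬¬req) ∨ ¬en ∧ (req ∨ ¬¬¬req)   (absorption)
= req ∨ ¬¬¬req   (distribution)
= req ∨ ¬req   (double negation)
= True   (complement)

tautology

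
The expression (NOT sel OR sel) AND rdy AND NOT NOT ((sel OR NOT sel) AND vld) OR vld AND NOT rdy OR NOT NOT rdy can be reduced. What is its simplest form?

vld OR rdy

(NOT sel OR sel) AND rdy AND NOT NOT ((sel OR NOT sel) AND vld) OR vld AND NOT rdy OR NOT NOT rdy
= (NOT sel OR sel) AND rdy AND NOT NOT vld OR vld AND NOT rdy OR NOT NOT rdy
= rdy AND NOT NOT vld OR vld AND NOT rdy OR NOT NOT rdy
= rdy AND NOT NOT vld OR vld AND NOT rdy OR rdy
= rdy AND vld OR vld AND NOT rdy OR rdy
= vld OR rdy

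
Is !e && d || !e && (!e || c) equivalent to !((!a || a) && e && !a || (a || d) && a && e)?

E1: !e && d || !e && (!e || c)
    = !e && d || !e   — absorption
    = !e   — absorption
E2: !((!a || a) && e && !a || (a || d) && a && e)
    = !(e && !a || (a || d) && a && e)   — complement / identity
    = !(e && !a || a && e)   — absorption
    = !e   — distribution
Both reduce to !e, so they are equivalent.

Yes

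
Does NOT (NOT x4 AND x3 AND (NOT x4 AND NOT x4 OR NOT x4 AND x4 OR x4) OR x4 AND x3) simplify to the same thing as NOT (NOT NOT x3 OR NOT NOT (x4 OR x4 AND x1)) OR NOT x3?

E1: NOT (NOT x4 AND x3 AND (NOT x4 AND NOT x4 OR NOT x4 AND x4 OR x4) OR x4 AND x3)
    = NOT (NOT x4 AND x3 AND (NOT x4 OR x4) OR x4 AND x3)   [distribution]
    = NOT (NOT x4 AND x3 OR x4 AND x3)   [complement / identity]
    = NOT x3   [distribution]
E2: NOT (NOT NOT x3 OR NOT NOT (x4 OR x4 AND x1)) OR NOT x3
    = NOT (NOT NOT x3 OR NOT NOT x4) OR NOT x3   [absorption]
    = NOT x3 AND NOT x4 OR NOT x3   [De Morgan]
    = NOT x3   [absorption]
Both reduce to NOT x3, so they are equivalent.

Yes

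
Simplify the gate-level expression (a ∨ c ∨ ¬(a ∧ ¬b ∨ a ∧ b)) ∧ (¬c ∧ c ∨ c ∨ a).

(a ∨ c ∨ ¬(a ∧ ¬b ∨ a ∧ b)) ∧ (¬c ∧ c ∨ c ∨ a)
= (a ∨ c ∨ ¬(a ∧ ¬b ∨ a ∧ b)) ∧ (c ∨ a)
= a ∨ (c ∨ ¬(a ∧ ¬b ∨ a ∧ b)) ∧ c
= a ∨ (c ∨ ¬a) ∧ c
= a ∨ c

a ∨ c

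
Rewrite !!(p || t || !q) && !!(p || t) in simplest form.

!!(p || t || !q) && !!(p || t)
= !!(p || t || !q) && (p || t)   [double negation]
= (p || t || !q) && (p || t)   [double negation]
= p || t   [absorption]

p || t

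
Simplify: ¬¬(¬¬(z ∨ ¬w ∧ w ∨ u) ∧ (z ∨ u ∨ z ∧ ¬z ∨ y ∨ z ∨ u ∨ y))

¬¬(¬¬(z ∨ ¬w ∧ w ∨ u) ∧ (z ∨ u ∨ z ∧ ¬z ∨ y ∨ z ∨ u ∨ y))
= ¬¬(¬¬(z ∨ ¬w ∧ w ∨ u) ∧ (z ∨ u ∨ y ∨ z ∨ u ∨ y))
= ¬¬(¬¬(z ∨ u) ∧ (z ∨ u ∨ y ∨ z ∨ u ∨ y))
= ¬¬(¬¬(z ∨ u) ∧ (z ∨ u ∨ y))
= ¬¬((z ∨ u) ∧ (z ∨ u ∨ y))
= (z ∨ u) ∧ (z ∨ u ∨ y)
= z ∨ u

z ∨ u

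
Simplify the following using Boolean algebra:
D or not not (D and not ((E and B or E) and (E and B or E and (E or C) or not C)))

D or not not (D and not ((E and B or E) and (E and B or E and (E or C) or not C)))
= D or not not (D and not ((E and B or E) and (E and B or E or not C)))
= D or not not (D and not (E and B or E))
= D or not not (D and not E)
= D or D and not E
= D

D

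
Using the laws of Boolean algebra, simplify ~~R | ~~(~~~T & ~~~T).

~~R | ~~(~~~T & ~~~T)
= ~~R | ~(~~T | ~~T)   (De Morgan)
= ~~R | ~~~T   (idempotence)
= ~~R | ~T   (double negation)
= R | ~T   (double negation)

R | ~T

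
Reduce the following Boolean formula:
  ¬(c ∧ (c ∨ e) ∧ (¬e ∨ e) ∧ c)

¬(c ∧ (c ∨ e) ∧ (¬e ∨ e) ∧ c)
= ¬(c ∧ (c ∨ e) ∧ c)
= ¬(c ∧ c)
= ¬c

¬c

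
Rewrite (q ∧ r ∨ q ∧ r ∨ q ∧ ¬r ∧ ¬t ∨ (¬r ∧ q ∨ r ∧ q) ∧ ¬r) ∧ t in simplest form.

q ∧ t

(q ∧ r ∨ q ∧ r ∨ q ∧ ¬r ∧ ¬t ∨ (¬r ∧ q ∨ r ∧ q) ∧ ¬r) ∧ t
= (q ∧ r ∨ q ∧ r ∨ q ∧ ¬r ∧ ¬t ∨ q ∧ ¬r) ∧ t
= (q ∧ r ∨ q ∧ ¬r ∧ ¬t ∨ q ∧ ¬r) ∧ t
= (q ∧ r ∨ q ∧ ¬r) ∧ t
= q ∧ t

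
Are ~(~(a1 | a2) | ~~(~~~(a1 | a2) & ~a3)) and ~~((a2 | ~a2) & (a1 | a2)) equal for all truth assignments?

E1: ~(~(a1 | a2) | ~~(~~~(a1 | a2) & ~a3))
    = (a1 | a2) & ~(~~~(a1 | a2) & ~a3)   — De Morgan
    = (a1 | a2) & ~(~(a1 | a2) & ~a3)   — double negation
    = (a1 | a2) & (a1 | a2 | a3)   — De Morgan
    = a1 | a2   — absorption
E2: ~~((a2 | ~a2) & (a1 | a2))
    = ~~(a1 | a2)   — complement / identity
    = a1 | a2   — double negation
Both reduce to a1 | a2, so they are equivalent.

Yes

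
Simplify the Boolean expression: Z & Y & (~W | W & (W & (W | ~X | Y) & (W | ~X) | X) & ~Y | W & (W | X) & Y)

Z & Y

Z & Y & (~W | W & (W & (W | ~X | Y) & (W | ~X) | X) & ~Y | W & (W | X) & Y)
= Z & Y & (~W | W & (W & (W | ~X) | X) & ~Y | W & (W | X) & Y)   [absorption]
= Z & Y & (~W | W & (W | X) & ~Y | W & (W | X) & Y)   [absorption]
= Z & Y & (~W | W & (W | X))   [distribution]
= Z & Y & (~W | W)   [absorption]
= Z & Y   [complement / identity]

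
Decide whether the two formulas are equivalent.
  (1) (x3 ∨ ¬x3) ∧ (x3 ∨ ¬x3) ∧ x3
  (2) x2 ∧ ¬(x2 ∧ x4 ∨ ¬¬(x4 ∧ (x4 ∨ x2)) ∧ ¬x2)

No

E1: (x3 ∨ ¬x3) ∧ (x3 ∨ ¬x3) ∧ x3
    = (x3 ∨ ¬x3) ∧ x3   [idempotence]
    = x3   [complement / identity]
E2: x2 ∧ ¬(x2 ∧ x4 ∨ ¬¬(x4 ∧ (x4 ∨ x2)) ∧ ¬x2)
    = x2 ∧ ¬(x2 ∧ x4 ∨ ¬¬x4 ∧ ¬x2)   [absorption]
    = x2 ∧ ¬(x2 ∧ x4 ∨ x4 ∧ ¬x2)   [double negation]
    = x2 ∧ ¬x4   [distribution]
These differ: at x2=0, x3=1, x4=0, E1 = 1 but E2 = 0.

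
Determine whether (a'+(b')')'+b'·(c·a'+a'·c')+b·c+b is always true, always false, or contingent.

(a'+(b')')'+b'·(c·a'+a'·c')+b·c+b
= (a'+(b')')'+b'·a'+b·c+b
= (a'+(b')')'+b'·a'+b
= a·b'+b'·a'+b
= b'+b
= 1

always true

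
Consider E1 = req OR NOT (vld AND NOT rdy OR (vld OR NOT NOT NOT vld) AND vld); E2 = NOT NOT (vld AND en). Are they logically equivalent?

E1: req OR NOT (vld AND NOT rdy OR (vld OR NOT NOT NOT vld) AND vld)
    = req OR NOT (vld AND NOT rdy OR (vld OR NOT vld) AND vld)   (double negation)
    = req OR NOT (vld AND NOT rdy OR vld)   (complement / identity)
    = req OR NOT vld   (absorption)
E2: NOT NOT (vld AND en)
    = vld AND en   (double negation)
These differ: at en=0, rdy=1, req=1, vld=0, E1 = 1 but E2 = 0.

No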